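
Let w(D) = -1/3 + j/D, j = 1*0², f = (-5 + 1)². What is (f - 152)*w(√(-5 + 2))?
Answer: 136/3 ≈ 45.333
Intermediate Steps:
f = 16 (f = (-4)² = 16)
j = 0 (j = 1*0 = 0)
w(D) = -⅓ (w(D) = -1/3 + 0/D = -1*⅓ + 0 = -⅓ + 0 = -⅓)
(f - 152)*w(√(-5 + 2)) = (16 - 152)*(-⅓) = -136*(-⅓) = 136/3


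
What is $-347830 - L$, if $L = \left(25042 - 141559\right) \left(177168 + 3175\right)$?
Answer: $21012677501$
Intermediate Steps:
$L = -21013025331$ ($L = \left(-116517\right) 180343 = -21013025331$)
$-347830 - L = -347830 - -21013025331 = -347830 + 21013025331 = 21012677501$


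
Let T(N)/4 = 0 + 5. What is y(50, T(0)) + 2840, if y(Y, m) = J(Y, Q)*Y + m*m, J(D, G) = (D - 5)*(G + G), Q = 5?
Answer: 25740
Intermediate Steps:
T(N) = 20 (T(N) = 4*(0 + 5) = 4*5 = 20)
J(D, G) = 2*G*(-5 + D) (J(D, G) = (-5 + D)*(2*G) = 2*G*(-5 + D))
y(Y, m) = m² + Y*(-50 + 10*Y) (y(Y, m) = (2*5*(-5 + Y))*Y + m*m = (-50 + 10*Y)*Y + m² = Y*(-50 + 10*Y) + m² = m² + Y*(-50 + 10*Y))
y(50, T(0)) + 2840 = (20² + 10*50*(-5 + 50)) + 2840 = (400 + 10*50*45) + 2840 = (400 + 22500) + 2840 = 22900 + 2840 = 25740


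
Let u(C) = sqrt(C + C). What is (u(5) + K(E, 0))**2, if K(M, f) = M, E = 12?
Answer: (12 + sqrt(10))**2 ≈ 229.89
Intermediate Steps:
u(C) = sqrt(2)*sqrt(C) (u(C) = sqrt(2*C) = sqrt(2)*sqrt(C))
(u(5) + K(E, 0))**2 = (sqrt(2)*sqrt(5) + 12)**2 = (sqrt(10) + 12)**2 = (12 + sqrt(10))**2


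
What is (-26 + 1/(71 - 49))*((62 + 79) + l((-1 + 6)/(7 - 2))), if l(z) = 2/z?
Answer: -7423/2 ≈ -3711.5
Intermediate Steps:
(-26 + 1/(71 - 49))*((62 + 79) + l((-1 + 6)/(7 - 2))) = (-26 + 1/(71 - 49))*((62 + 79) + 2/(((-1 + 6)/(7 - 2)))) = (-26 + 1/22)*(141 + 2/((5/5))) = (-26 + 1/22)*(141 + 2/((5*(1/5)))) = -571*(141 + 2/1)/22 = -571*(141 + 2*1)/22 = -571*(141 + 2)/22 = -571/22*143 = -7423/2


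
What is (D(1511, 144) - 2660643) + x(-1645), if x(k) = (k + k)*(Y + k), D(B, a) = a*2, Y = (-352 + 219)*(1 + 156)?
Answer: 71450185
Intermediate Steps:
Y = -20881 (Y = -133*157 = -20881)
D(B, a) = 2*a
x(k) = 2*k*(-20881 + k) (x(k) = (k + k)*(-20881 + k) = (2*k)*(-20881 + k) = 2*k*(-20881 + k))
(D(1511, 144) - 2660643) + x(-1645) = (2*144 - 2660643) + 2*(-1645)*(-20881 - 1645) = (288 - 2660643) + 2*(-1645)*(-22526) = -2660355 + 74110540 = 71450185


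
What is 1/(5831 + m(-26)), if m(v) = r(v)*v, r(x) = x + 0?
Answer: 1/6507 ≈ 0.00015368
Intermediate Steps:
r(x) = x
m(v) = v² (m(v) = v*v = v²)
1/(5831 + m(-26)) = 1/(5831 + (-26)²) = 1/(5831 + 676) = 1/6507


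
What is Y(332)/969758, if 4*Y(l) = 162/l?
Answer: 81/643919312 ≈ 1.2579e-7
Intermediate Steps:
Y(l) = 81/(2*l) (Y(l) = (162/l)/4 = 81/(2*l))
Y(332)/969758 = ((81/2)/332)/969758 = ((81/2)*(1/332))*(1/969758) = (81/664)*(1/969758) = 81/643919312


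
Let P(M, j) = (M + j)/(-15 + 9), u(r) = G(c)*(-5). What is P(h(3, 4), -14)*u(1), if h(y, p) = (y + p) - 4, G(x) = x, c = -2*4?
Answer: 220/3 ≈ 73.333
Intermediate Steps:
c = -8
u(r) = 40 (u(r) = -8*(-5) = 40)
h(y, p) = -4 + p + y (h(y, p) = (p + y) - 4 = -4 + p + y)
P(M, j) = -M/6 - j/6 (P(M, j) = (M + j)/(-6) = (M + j)*(-⅙) = -M/6 - j/6)
P(h(3, 4), -14)*u(1) = (-(-4 + 4 + 3)/6 - ⅙*(-14))*40 = (-⅙*3 + 7/3)*40 = (-½ + 7/3)*40 = (11/6)*40 = 220/3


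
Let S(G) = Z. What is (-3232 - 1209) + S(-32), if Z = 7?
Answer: -4434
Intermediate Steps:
S(G) = 7
(-3232 - 1209) + S(-32) = (-3232 - 1209) + 7 = -4441 + 7 = -4434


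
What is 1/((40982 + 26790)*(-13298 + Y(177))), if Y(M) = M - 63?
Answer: -1/893506048 ≈ -1.1192e-9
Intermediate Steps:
Y(M) = -63 + M
1/((40982 + 26790)*(-13298 + Y(177))) = 1/((40982 + 26790)*(-13298 + (-63 + 177))) = 1/(67772*(-13298 + 114)) = 1/(67772*(-13184)) = 1/(-893506048) = -1/893506048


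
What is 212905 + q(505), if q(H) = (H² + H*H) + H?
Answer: 723460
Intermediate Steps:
q(H) = H + 2*H² (q(H) = (H² + H²) + H = 2*H² + H = H + 2*H²)
212905 + q(505) = 212905 + 505*(1 + 2*505) = 212905 + 505*(1 + 1010) = 212905 + 505*1011 = 212905 + 510555 = 723460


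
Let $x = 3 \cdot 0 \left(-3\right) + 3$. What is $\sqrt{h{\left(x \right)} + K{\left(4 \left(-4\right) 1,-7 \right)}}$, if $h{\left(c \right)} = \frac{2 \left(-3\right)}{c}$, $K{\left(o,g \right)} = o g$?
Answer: $\sqrt{110} \approx 10.488$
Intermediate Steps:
$K{\left(o,g \right)} = g o$
$x = 3$ ($x = 0 \left(-3\right) + 3 = 0 + 3 = 3$)
$h{\left(c \right)} = - \frac{6}{c}$
$\sqrt{h{\left(x \right)} + K{\left(4 \left(-4\right) 1,-7 \right)}} = \sqrt{- \frac{6}{3} - 7 \cdot 4 \left(-4\right) 1} = \sqrt{\left(-6\right) \frac{1}{3} - 7 \left(\left(-16\right) 1\right)} = \sqrt{-2 - -112} = \sqrt{-2 + 112} = \sqrt{110}$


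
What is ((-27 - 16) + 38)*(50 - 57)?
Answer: 35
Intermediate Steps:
((-27 - 16) + 38)*(50 - 57) = (-43 + 38)*(-7) = -5*(-7) = 35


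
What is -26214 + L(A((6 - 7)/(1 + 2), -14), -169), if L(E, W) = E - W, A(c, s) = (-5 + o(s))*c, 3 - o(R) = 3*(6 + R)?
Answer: -78157/3 ≈ -26052.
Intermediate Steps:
o(R) = -15 - 3*R (o(R) = 3 - 3*(6 + R) = 3 - (18 + 3*R) = 3 + (-18 - 3*R) = -15 - 3*R)
A(c, s) = c*(-20 - 3*s) (A(c, s) = (-5 + (-15 - 3*s))*c = (-20 - 3*s)*c = c*(-20 - 3*s))
-26214 + L(A((6 - 7)/(1 + 2), -14), -169) = -26214 + (-(6 - 7)/(1 + 2)*(20 + 3*(-14)) - 1*(-169)) = -26214 + (-(-1/3)*(20 - 42) + 169) = -26214 + (-1*(-1*⅓)*(-22) + 169) = -26214 + (-1*(-⅓)*(-22) + 169) = -26214 + (-22/3 + 169) = -26214 + 485/3 = -78157/3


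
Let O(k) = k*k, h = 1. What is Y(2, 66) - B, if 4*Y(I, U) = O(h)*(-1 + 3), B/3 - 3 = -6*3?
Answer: 91/2 ≈ 45.500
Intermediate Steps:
O(k) = k²
B = -45 (B = 9 + 3*(-6*3) = 9 + 3*(-18) = 9 - 54 = -45)
Y(I, U) = ½ (Y(I, U) = (1²*(-1 + 3))/4 = (1*2)/4 = (¼)*2 = ½)
Y(2, 66) - B = ½ - 1*(-45) = ½ + 45 = 91/2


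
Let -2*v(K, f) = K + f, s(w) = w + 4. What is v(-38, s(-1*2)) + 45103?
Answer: 45121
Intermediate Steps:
s(w) = 4 + w
v(K, f) = -K/2 - f/2 (v(K, f) = -(K + f)/2 = -K/2 - f/2)
v(-38, s(-1*2)) + 45103 = (-1/2*(-38) - (4 - 1*2)/2) + 45103 = (19 - (4 - 2)/2) + 45103 = (19 - 1/2*2) + 45103 = (19 - 1) + 45103 = 18 + 45103 = 45121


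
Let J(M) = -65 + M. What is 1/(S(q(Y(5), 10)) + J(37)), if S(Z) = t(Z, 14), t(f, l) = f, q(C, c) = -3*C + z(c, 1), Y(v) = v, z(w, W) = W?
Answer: -1/42 ≈ -0.023810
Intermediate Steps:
q(C, c) = 1 - 3*C (q(C, c) = -3*C + 1 = 1 - 3*C)
S(Z) = Z
1/(S(q(Y(5), 10)) + J(37)) = 1/((1 - 3*5) + (-65 + 37)) = 1/((1 - 15) - 28) = 1/(-14 - 28) = 1/(-42) = -1/42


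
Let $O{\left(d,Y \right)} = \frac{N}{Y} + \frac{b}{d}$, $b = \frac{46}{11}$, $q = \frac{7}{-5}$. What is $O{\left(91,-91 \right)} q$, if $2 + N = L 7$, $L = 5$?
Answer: $\frac{317}{715} \approx 0.44336$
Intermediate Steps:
$N = 33$ ($N = -2 + 5 \cdot 7 = -2 + 35 = 33$)
$q = - \frac{7}{5}$ ($q = 7 \left(- \frac{1}{5}\right) = - \frac{7}{5} \approx -1.4$)
$b = \frac{46}{11}$ ($b = 46 \cdot \frac{1}{11} = \frac{46}{11} \approx 4.1818$)
$O{\left(d,Y \right)} = \frac{33}{Y} + \frac{46}{11 d}$
$O{\left(91,-91 \right)} q = \left(\frac{33}{-91} + \frac{46}{11 \cdot 91}\right) \left(- \frac{7}{5}\right) = \left(33 \left(- \frac{1}{91}\right) + \frac{46}{11} \cdot \frac{1}{91}\right) \left(- \frac{7}{5}\right) = \left(- \frac{33}{91} + \frac{46}{1001}\right) \left(- \frac{7}{5}\right) = \left(- \frac{317}{1001}\right) \left(- \frac{7}{5}\right) = \frac{317}{715}$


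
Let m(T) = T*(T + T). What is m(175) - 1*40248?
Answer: 21002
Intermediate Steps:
m(T) = 2*T² (m(T) = T*(2*T) = 2*T²)
m(175) - 1*40248 = 2*175² - 1*40248 = 2*30625 - 40248 = 61250 - 40248 = 21002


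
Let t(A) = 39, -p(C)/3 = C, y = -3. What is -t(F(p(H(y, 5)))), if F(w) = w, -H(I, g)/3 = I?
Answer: -39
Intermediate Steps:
H(I, g) = -3*I
p(C) = -3*C
-t(F(p(H(y, 5)))) = -1*39 = -39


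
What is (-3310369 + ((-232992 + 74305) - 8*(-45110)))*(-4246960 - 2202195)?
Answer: 20045108791280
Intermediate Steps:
(-3310369 + ((-232992 + 74305) - 8*(-45110)))*(-4246960 - 2202195) = (-3310369 + (-158687 + 360880))*(-6449155) = (-3310369 + 202193)*(-6449155) = -3108176*(-6449155) = 20045108791280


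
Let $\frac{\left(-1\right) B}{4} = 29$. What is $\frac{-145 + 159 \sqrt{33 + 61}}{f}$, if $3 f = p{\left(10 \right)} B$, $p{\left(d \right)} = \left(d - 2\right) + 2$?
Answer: $\frac{3}{8} - \frac{477 \sqrt{94}}{1160} \approx -3.6118$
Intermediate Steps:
$p{\left(d \right)} = d$ ($p{\left(d \right)} = \left(-2 + d\right) + 2 = d$)
$B = -116$ ($B = \left(-4\right) 29 = -116$)
$f = - \frac{1160}{3}$ ($f = \frac{10 \left(-116\right)}{3} = \frac{1}{3} \left(-1160\right) = - \frac{1160}{3} \approx -386.67$)
$\frac{-145 + 159 \sqrt{33 + 61}}{f} = \frac{-145 + 159 \sqrt{33 + 61}}{- \frac{1160}{3}} = \left(-145 + 159 \sqrt{94}\right) \left(- \frac{3}{1160}\right) = \frac{3}{8} - \frac{477 \sqrt{94}}{1160}$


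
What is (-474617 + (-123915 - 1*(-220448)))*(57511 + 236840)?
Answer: -111289403484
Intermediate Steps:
(-474617 + (-123915 - 1*(-220448)))*(57511 + 236840) = (-474617 + (-123915 + 220448))*294351 = (-474617 + 96533)*294351 = -378084*294351 = -111289403484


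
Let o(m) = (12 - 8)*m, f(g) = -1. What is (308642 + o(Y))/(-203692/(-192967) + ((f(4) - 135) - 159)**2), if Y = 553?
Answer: 59984563818/16793156867 ≈ 3.5720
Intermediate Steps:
o(m) = 4*m
(308642 + o(Y))/(-203692/(-192967) + ((f(4) - 135) - 159)**2) = (308642 + 4*553)/(-203692/(-192967) + ((-1 - 135) - 159)**2) = (308642 + 2212)/(-203692*(-1/192967) + (-136 - 159)**2) = 310854/(203692/192967 + (-295)**2) = 310854/(203692/192967 + 87025) = 310854/(16793156867/192967) = 310854*(192967/16793156867) = 59984563818/16793156867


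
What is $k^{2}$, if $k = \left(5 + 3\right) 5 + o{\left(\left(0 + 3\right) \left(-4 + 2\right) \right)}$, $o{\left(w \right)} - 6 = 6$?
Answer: $2704$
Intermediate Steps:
$o{\left(w \right)} = 12$ ($o{\left(w \right)} = 6 + 6 = 12$)
$k = 52$ ($k = \left(5 + 3\right) 5 + 12 = 8 \cdot 5 + 12 = 40 + 12 = 52$)
$k^{2} = 52^{2} = 2704$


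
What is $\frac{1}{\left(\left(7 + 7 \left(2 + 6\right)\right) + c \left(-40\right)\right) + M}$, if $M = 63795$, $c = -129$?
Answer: $\frac{1}{69018} \approx 1.4489 \cdot 10^{-5}$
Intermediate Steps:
$\frac{1}{\left(\left(7 + 7 \left(2 + 6\right)\right) + c \left(-40\right)\right) + M} = \frac{1}{\left(\left(7 + 7 \left(2 + 6\right)\right) - -5160\right) + 63795} = \frac{1}{\left(\left(7 + 7 \cdot 8\right) + 5160\right) + 63795} = \frac{1}{\left(\left(7 + 56\right) + 5160\right) + 63795} = \frac{1}{\left(63 + 5160\right) + 63795} = \frac{1}{5223 + 63795} = \frac{1}{69018}$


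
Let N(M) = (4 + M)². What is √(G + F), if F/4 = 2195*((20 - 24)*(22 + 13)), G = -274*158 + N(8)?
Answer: 18*I*√3927 ≈ 1128.0*I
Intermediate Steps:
G = -43148 (G = -274*158 + (4 + 8)² = -43292 + 12² = -43292 + 144 = -43148)
F = -1229200 (F = 4*(2195*((20 - 24)*(22 + 13))) = 4*(2195*(-4*35)) = 4*(2195*(-140)) = 4*(-307300) = -1229200)
√(G + F) = √(-43148 - 1229200) = √(-1272348) = 18*I*√3927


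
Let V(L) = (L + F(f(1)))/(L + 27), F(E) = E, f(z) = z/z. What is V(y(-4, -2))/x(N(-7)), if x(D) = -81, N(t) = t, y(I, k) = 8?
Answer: -1/315 ≈ -0.0031746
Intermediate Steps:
f(z) = 1
V(L) = (1 + L)/(27 + L) (V(L) = (L + 1)/(L + 27) = (1 + L)/(27 + L))
V(y(-4, -2))/x(N(-7)) = ((1 + 8)/(27 + 8))/(-81) = (9/35)*(-1/81) = -1/315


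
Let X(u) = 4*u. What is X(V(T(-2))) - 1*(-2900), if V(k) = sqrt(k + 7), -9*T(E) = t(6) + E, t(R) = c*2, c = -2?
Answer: 2900 + 4*sqrt(69)/3 ≈ 2911.1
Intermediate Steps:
t(R) = -4 (t(R) = -2*2 = -4)
T(E) = 4/9 - E/9 (T(E) = -(-4 + E)/9 = 4/9 - E/9)
V(k) = sqrt(7 + k)
X(V(T(-2))) - 1*(-2900) = 4*sqrt(7 + (4/9 - 1/9*(-2))) - 1*(-2900) = 4*sqrt(7 + (4/9 + 2/9)) + 2900 = 4*sqrt(7 + 2/3) + 2900 = 4*sqrt(23/3) + 2900 = 4*(sqrt(69)/3) + 2900 = 4*sqrt(69)/3 + 2900 = 2900 + 4*sqrt(69)/3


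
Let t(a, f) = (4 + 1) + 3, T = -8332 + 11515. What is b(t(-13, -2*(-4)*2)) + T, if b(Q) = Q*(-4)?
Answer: 3151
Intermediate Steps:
T = 3183
t(a, f) = 8 (t(a, f) = 5 + 3 = 8)
b(Q) = -4*Q
b(t(-13, -2*(-4)*2)) + T = -4*8 + 3183 = -32 + 3183 = 3151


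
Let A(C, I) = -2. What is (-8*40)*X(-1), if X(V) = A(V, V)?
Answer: 640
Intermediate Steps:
X(V) = -2
(-8*40)*X(-1) = -8*40*(-2) = -320*(-2) = 640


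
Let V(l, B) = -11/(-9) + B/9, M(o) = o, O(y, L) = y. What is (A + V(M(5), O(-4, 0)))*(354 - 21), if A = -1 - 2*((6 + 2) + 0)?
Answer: -5402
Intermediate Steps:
A = -17 (A = -1 - 2*(8 + 0) = -1 - 2*8 = -1 - 16 = -17)
V(l, B) = 11/9 + B/9 (V(l, B) = -11*(-⅑) + B*(⅑) = 11/9 + B/9)
(A + V(M(5), O(-4, 0)))*(354 - 21) = (-17 + (11/9 + (⅑)*(-4)))*(354 - 21) = (-17 + (11/9 - 4/9))*333 = (-17 + 7/9)*333 = -146/9*333 = -5402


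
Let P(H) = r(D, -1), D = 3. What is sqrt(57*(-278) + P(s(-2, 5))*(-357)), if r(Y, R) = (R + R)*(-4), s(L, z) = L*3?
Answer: 3*I*sqrt(2078) ≈ 136.76*I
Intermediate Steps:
s(L, z) = 3*L
r(Y, R) = -8*R (r(Y, R) = (2*R)*(-4) = -8*R)
P(H) = 8 (P(H) = -8*(-1) = 8)
sqrt(57*(-278) + P(s(-2, 5))*(-357)) = sqrt(57*(-278) + 8*(-357)) = sqrt(-15846 - 2856) = sqrt(-18702) = 3*I*sqrt(2078)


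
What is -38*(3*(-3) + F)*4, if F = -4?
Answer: 1976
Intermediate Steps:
-38*(3*(-3) + F)*4 = -38*(3*(-3) - 4)*4 = -38*(-9 - 4)*4 = -38*(-13)*4 = 494*4 = 1976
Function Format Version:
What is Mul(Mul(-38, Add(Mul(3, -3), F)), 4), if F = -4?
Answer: 1976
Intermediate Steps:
Mul(Mul(-38, Add(Mul(3, -3), F)), 4) = Mul(Mul(-38, Add(Mul(3, -3), -4)), 4) = Mul(Mul(-38, Add(-9, -4)), 4) = Mul(Mul(-38, -13), 4) = Mul(494, 4) = 1976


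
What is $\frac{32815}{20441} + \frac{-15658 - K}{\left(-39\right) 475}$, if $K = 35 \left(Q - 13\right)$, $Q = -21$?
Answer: $\frac{903638263}{378669525} \approx 2.3864$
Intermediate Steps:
$K = -1190$ ($K = 35 \left(-21 - 13\right) = 35 \left(-34\right) = -1190$)
$\frac{32815}{20441} + \frac{-15658 - K}{\left(-39\right) 475} = \frac{32815}{20441} + \frac{-15658 - -1190}{\left(-39\right) 475} = 32815 \cdot \frac{1}{20441} + \frac{-15658 + 1190}{-18525} = \frac{32815}{20441} - - \frac{14468}{18525} = \frac{32815}{20441} + \frac{14468}{18525} = \frac{903638263}{378669525}$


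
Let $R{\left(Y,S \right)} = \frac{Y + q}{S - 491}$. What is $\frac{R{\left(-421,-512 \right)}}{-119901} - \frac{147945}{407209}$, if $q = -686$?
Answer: $- \frac{5930806828566}{16323746869309} \approx -0.36332$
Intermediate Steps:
$R{\left(Y,S \right)} = \frac{-686 + Y}{-491 + S}$ ($R{\left(Y,S \right)} = \frac{Y - 686}{S - 491} = \frac{-686 + Y}{-491 + S}$)
$\frac{R{\left(-421,-512 \right)}}{-119901} - \frac{147945}{407209} = \frac{\frac{1}{-491 - 512} \left(-686 - 421\right)}{-119901} - \frac{147945}{407209} = \frac{1}{-1003} \left(-1107\right) \left(- \frac{1}{119901}\right) - \frac{147945}{407209} = \left(- \frac{1}{1003}\right) \left(-1107\right) \left(- \frac{1}{119901}\right) - \frac{147945}{407209} = \frac{1107}{1003} \left(- \frac{1}{119901}\right) - \frac{147945}{407209} = - \frac{369}{40086901} - \frac{147945}{407209} = - \frac{5930806828566}{16323746869309}$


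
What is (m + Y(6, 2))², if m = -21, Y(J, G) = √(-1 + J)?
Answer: (21 - √5)² ≈ 352.08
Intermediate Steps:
(m + Y(6, 2))² = (-21 + √(-1 + 6))² = (-21 + √5)²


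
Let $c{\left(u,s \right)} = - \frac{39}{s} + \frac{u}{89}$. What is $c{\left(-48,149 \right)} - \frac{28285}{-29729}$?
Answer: $\frac{59276218}{394236269} \approx 0.15036$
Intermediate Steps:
$c{\left(u,s \right)} = - \frac{39}{s} + \frac{u}{89}$ ($c{\left(u,s \right)} = - \frac{39}{s} + u \frac{1}{89} = - \frac{39}{s} + \frac{u}{89}$)
$c{\left(-48,149 \right)} - \frac{28285}{-29729} = \left(- \frac{39}{149} + \frac{1}{89} \left(-48\right)\right) - \frac{28285}{-29729} = \left(\left(-39\right) \frac{1}{149} - \frac{48}{89}\right) - 28285 \left(- \frac{1}{29729}\right) = \left(- \frac{39}{149} - \frac{48}{89}\right) - - \frac{28285}{29729} = - \frac{10623}{13261} + \frac{28285}{29729} = \frac{59276218}{394236269}$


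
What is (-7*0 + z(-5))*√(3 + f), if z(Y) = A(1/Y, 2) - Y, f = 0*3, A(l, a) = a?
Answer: 7*√3 ≈ 12.124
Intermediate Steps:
f = 0
z(Y) = 2 - Y
(-7*0 + z(-5))*√(3 + f) = (-7*0 + (2 - 1*(-5)))*√(3 + 0) = (0 + (2 + 5))*√3 = (0 + 7)*√3 = 7*√3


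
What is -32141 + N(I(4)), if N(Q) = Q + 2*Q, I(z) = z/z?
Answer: -32138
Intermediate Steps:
I(z) = 1
N(Q) = 3*Q
-32141 + N(I(4)) = -32141 + 3*1 = -32141 + 3 = -32138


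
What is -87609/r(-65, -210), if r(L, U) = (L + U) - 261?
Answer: 87609/536 ≈ 163.45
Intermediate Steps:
r(L, U) = -261 + L + U
-87609/r(-65, -210) = -87609/(-261 - 65 - 210) = -87609/(-536) = -87609*(-1/536) = 87609/536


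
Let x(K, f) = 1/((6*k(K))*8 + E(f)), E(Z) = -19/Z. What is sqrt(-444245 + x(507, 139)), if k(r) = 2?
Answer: I*sqrt(3155127871038)/2665 ≈ 666.52*I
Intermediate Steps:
x(K, f) = 1/(96 - 19/f) (x(K, f) = 1/((6*2)*8 - 19/f) = 1/(12*8 - 19/f) = 1/(96 - 19/f))
sqrt(-444245 + x(507, 139)) = sqrt(-444245 + 139/(-19 + 96*139)) = sqrt(-444245 + 139/(-19 + 13344)) = sqrt(-444245 + 139/13325) = sqrt(-5919564486/13325) = I*sqrt(3155127871038)/2665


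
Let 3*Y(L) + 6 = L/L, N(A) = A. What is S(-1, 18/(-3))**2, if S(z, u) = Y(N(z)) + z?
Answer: 64/9 ≈ 7.1111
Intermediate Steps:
Y(L) = -5/3 (Y(L) = -2 + (L/L)/3 = -2 + (1/3)*1 = -2 + 1/3 = -5/3)
S(z, u) = -5/3 + z
S(-1, 18/(-3))**2 = (-5/3 - 1)**2 = (-8/3)**2 = 64/9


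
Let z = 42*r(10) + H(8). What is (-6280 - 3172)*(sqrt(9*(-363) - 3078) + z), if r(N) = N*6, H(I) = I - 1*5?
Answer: -23847396 - 28356*I*sqrt(705) ≈ -2.3847e+7 - 7.529e+5*I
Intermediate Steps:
H(I) = -5 + I (H(I) = I - 5 = -5 + I)
r(N) = 6*N
z = 2523 (z = 42*(6*10) + (-5 + 8) = 42*60 + 3 = 2520 + 3 = 2523)
(-6280 - 3172)*(sqrt(9*(-363) - 3078) + z) = (-6280 - 3172)*(sqrt(9*(-363) - 3078) + 2523) = -9452*(sqrt(-3267 - 3078) + 2523) = -9452*(sqrt(-6345) + 2523) = -9452*(3*I*sqrt(705) + 2523) = -9452*(2523 + 3*I*sqrt(705)) = -23847396 - 28356*I*sqrt(705)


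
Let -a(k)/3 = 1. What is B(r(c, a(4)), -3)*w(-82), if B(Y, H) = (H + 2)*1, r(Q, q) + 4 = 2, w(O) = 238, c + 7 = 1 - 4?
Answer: -238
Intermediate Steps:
c = -10 (c = -7 + (1 - 4) = -7 - 3 = -10)
a(k) = -3 (a(k) = -3*1 = -3)
r(Q, q) = -2 (r(Q, q) = -4 + 2 = -2)
B(Y, H) = 2 + H (B(Y, H) = (2 + H)*1 = 2 + H)
B(r(c, a(4)), -3)*w(-82) = (2 - 3)*238 = -1*238 = -238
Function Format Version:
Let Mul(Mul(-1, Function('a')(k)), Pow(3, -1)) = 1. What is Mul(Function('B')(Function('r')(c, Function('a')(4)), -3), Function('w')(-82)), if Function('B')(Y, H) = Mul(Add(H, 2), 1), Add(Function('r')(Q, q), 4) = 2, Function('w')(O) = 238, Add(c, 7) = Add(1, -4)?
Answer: -238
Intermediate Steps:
c = -10 (c = Add(-7, Add(1, -4)) = Add(-7, -3) = -10)
Function('a')(k) = -3 (Function('a')(k) = Mul(-3, 1) = -3)
Function('r')(Q, q) = -2 (Function('r')(Q, q) = Add(-4, 2) = -2)
Function('B')(Y, H) = Add(2, H) (Function('B')(Y, H) = Mul(Add(2, H), 1) = Add(2, H))
Mul(Function('B')(Function('r')(c, Function('a')(4)), -3), Function('w')(-82)) = Mul(Add(2, -3), 238) = Mul(-1, 238) = -238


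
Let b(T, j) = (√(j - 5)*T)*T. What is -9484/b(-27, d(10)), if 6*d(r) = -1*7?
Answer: 9484*I*√222/26973 ≈ 5.2389*I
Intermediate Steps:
d(r) = -7/6 (d(r) = (-1*7)/6 = (⅙)*(-7) = -7/6)
b(T, j) = T²*√(-5 + j) (b(T, j) = (√(-5 + j)*T)*T = (T*√(-5 + j))*T = T²*√(-5 + j))
-9484/b(-27, d(10)) = -9484*1/(729*√(-5 - 7/6)) = -9484*(-I*√222/26973) = -(-9484)*I*√222/26973 = 9484*I*√222/26973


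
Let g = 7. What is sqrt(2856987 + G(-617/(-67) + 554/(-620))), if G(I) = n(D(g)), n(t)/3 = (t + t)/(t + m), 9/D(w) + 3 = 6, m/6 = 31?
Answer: sqrt(1259931309)/21 ≈ 1690.3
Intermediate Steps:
m = 186 (m = 6*31 = 186)
D(w) = 3 (D(w) = 9/(-3 + 6) = 9/3 = 9*(1/3) = 3)
n(t) = 6*t/(186 + t) (n(t) = 3*((t + t)/(t + 186)) = 3*((2*t)/(186 + t)) = 3*(2*t/(186 + t)) = 6*t/(186 + t))
G(I) = 2/21 (G(I) = 6*3/(186 + 3) = 6*3/189 = 6*3*(1/189) = 2/21)
sqrt(2856987 + G(-617/(-67) + 554/(-620))) = sqrt(2856987 + 2/21) = sqrt(59996729/21) = sqrt(1259931309)/21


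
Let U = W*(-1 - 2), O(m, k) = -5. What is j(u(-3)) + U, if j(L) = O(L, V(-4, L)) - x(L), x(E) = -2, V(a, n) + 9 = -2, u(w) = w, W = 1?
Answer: -6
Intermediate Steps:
V(a, n) = -11 (V(a, n) = -9 - 2 = -11)
U = -3 (U = 1*(-1 - 2) = 1*(-3) = -3)
j(L) = -3 (j(L) = -5 - 1*(-2) = -5 + 2 = -3)
j(u(-3)) + U = -3 - 3 = -6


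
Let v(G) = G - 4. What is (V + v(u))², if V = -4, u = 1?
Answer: 49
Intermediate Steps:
v(G) = -4 + G
(V + v(u))² = (-4 + (-4 + 1))² = (-4 - 3)² = (-7)² = 49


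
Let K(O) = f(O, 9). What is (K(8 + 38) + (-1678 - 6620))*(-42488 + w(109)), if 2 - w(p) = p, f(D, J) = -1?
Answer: 353495905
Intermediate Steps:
w(p) = 2 - p
K(O) = -1
(K(8 + 38) + (-1678 - 6620))*(-42488 + w(109)) = (-1 + (-1678 - 6620))*(-42488 + (2 - 1*109)) = (-1 - 8298)*(-42488 + (2 - 109)) = -8299*(-42488 - 107) = -8299*(-42595) = 353495905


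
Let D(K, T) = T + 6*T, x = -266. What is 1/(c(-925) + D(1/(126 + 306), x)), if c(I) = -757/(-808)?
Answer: -808/1503739 ≈ -0.00053733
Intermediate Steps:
c(I) = 757/808 (c(I) = -757*(-1/808) = 757/808)
D(K, T) = 7*T
1/(c(-925) + D(1/(126 + 306), x)) = 1/(757/808 + 7*(-266)) = 1/(757/808 - 1862) = 1/(-1503739/808) = -808/1503739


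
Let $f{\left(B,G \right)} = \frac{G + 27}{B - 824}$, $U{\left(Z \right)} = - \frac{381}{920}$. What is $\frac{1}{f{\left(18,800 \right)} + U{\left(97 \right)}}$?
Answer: $- \frac{370760}{533963} \approx -0.69436$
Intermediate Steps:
$U{\left(Z \right)} = - \frac{381}{920}$ ($U{\left(Z \right)} = \left(-381\right) \frac{1}{920} = - \frac{381}{920}$)
$f{\left(B,G \right)} = \frac{27 + G}{-824 + B}$
$\frac{1}{f{\left(18,800 \right)} + U{\left(97 \right)}} = \frac{1}{\frac{27 + 800}{-824 + 18} - \frac{381}{920}} = \frac{1}{\frac{1}{-806} \cdot 827 - \frac{381}{920}} = \frac{1}{\left(- \frac{1}{806}\right) 827 - \frac{381}{920}} = \frac{1}{- \frac{827}{806} - \frac{381}{920}} = \frac{1}{- \frac{533963}{370760}} = - \frac{370760}{533963}$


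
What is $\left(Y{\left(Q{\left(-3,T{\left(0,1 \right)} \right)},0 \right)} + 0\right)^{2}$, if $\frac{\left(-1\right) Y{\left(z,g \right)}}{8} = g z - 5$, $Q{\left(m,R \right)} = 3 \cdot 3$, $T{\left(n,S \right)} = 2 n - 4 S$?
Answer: $1600$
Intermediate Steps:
$T{\left(n,S \right)} = - 4 S + 2 n$
$Q{\left(m,R \right)} = 9$
$Y{\left(z,g \right)} = 40 - 8 g z$ ($Y{\left(z,g \right)} = - 8 \left(g z - 5\right) = - 8 \left(-5 + g z\right) = 40 - 8 g z$)
$\left(Y{\left(Q{\left(-3,T{\left(0,1 \right)} \right)},0 \right)} + 0\right)^{2} = \left(\left(40 - 0 \cdot 9\right) + 0\right)^{2} = \left(\left(40 + 0\right) + 0\right)^{2} = \left(40 + 0\right)^{2} = 40^{2} = 1600$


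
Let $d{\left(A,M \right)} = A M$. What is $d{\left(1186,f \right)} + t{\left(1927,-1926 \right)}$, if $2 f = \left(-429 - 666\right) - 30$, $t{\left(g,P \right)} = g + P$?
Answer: $-667124$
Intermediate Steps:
$t{\left(g,P \right)} = P + g$
$f = - \frac{1125}{2}$ ($f = \frac{\left(-429 - 666\right) - 30}{2} = \frac{-1095 - 30}{2} = \frac{1}{2} \left(-1125\right) = - \frac{1125}{2} \approx -562.5$)
$d{\left(1186,f \right)} + t{\left(1927,-1926 \right)} = 1186 \left(- \frac{1125}{2}\right) + \left(-1926 + 1927\right) = -667125 + 1 = -667124$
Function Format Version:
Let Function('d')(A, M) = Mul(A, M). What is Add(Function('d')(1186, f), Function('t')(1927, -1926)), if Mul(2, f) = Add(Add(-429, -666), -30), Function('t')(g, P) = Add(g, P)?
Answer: -667124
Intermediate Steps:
Function('t')(g, P) = Add(P, g)
f = Rational(-1125, 2) (f = Mul(Rational(1, 2), Add(Add(-429, -666), -30)) = Mul(Rational(1, 2), Add(-1095, -30)) = Mul(Rational(1, 2), -1125) = Rational(-1125, 2) ≈ -562.50)
Add(Function('d')(1186, f), Function('t')(1927, -1926)) = Add(Mul(1186, Rational(-1125, 2)), Add(-1926, 1927)) = Add(-667125, 1) = -667124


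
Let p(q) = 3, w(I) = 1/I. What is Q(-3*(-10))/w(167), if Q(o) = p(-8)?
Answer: 501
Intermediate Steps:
Q(o) = 3
Q(-3*(-10))/w(167) = 3/(1/167) = 3*167 = 501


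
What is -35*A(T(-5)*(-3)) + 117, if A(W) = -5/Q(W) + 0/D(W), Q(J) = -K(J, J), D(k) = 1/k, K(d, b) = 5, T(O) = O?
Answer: 82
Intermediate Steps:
Q(J) = -5 (Q(J) = -1*5 = -5)
A(W) = 1 (A(W) = -5/(-5) + 0/(1/W) = -5*(-⅕) + 0*W = 1 + 0 = 1)
-35*A(T(-5)*(-3)) + 117 = -35*1 + 117 = -35 + 117 = 82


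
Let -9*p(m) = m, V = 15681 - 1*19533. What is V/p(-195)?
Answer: -11556/65 ≈ -177.78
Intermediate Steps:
V = -3852 (V = 15681 - 19533 = -3852)
p(m) = -m/9
V/p(-195) = -3852/((-⅑*(-195))) = -3852/65/3 = -3852*3/65 = -11556/65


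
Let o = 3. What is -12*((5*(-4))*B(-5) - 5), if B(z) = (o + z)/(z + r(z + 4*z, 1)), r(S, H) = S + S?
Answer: 756/11 ≈ 68.727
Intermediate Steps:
r(S, H) = 2*S
B(z) = (3 + z)/(11*z) (B(z) = (3 + z)/(z + 2*(z + 4*z)) = (3 + z)/(z + 2*(5*z)) = (3 + z)/(z + 10*z) = (3 + z)/((11*z)) = (3 + z)*(1/(11*z)) = (3 + z)/(11*z))
-12*((5*(-4))*B(-5) - 5) = -12*((5*(-4))*((1/11)*(3 - 5)/(-5)) - 5) = -12*(-20*(-1)*(-2)/(11*5) - 5) = -12*(-20*2/55 - 5) = -12*(-8/11 - 5) = -12*(-63/11) = 756/11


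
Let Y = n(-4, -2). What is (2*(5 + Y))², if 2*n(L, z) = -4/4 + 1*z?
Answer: 49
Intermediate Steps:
n(L, z) = -½ + z/2 (n(L, z) = (-4/4 + 1*z)/2 = (-4*¼ + z)/2 = (-1 + z)/2 = -½ + z/2)
Y = -3/2 (Y = -½ + (½)*(-2) = -½ - 1 = -3/2 ≈ -1.5000)
(2*(5 + Y))² = (2*(5 - 3/2))² = (2*(7/2))² = 7² = 49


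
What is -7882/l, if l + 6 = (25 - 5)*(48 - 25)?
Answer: -3941/227 ≈ -17.361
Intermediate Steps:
l = 454 (l = -6 + (25 - 5)*(48 - 25) = -6 + 20*23 = -6 + 460 = 454)
-7882/l = -7882/454 = -7882*1/454 = -3941/227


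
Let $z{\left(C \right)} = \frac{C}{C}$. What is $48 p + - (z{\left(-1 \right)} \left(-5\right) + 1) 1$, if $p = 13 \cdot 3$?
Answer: $1876$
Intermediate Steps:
$z{\left(C \right)} = 1$
$p = 39$
$48 p + - (z{\left(-1 \right)} \left(-5\right) + 1) 1 = 48 \cdot 39 + - (1 \left(-5\right) + 1) 1 = 1872 + - (-5 + 1) 1 = 1872 + \left(-1\right) \left(-4\right) 1 = 1872 + 4 \cdot 1 = 1872 + 4 = 1876$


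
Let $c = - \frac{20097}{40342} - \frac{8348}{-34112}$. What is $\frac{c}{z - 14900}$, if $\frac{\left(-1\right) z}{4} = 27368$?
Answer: $\frac{43596731}{21394258515136} \approx 2.0378 \cdot 10^{-6}$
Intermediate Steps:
$z = -109472$ ($z = \left(-4\right) 27368 = -109472$)
$c = - \frac{43596731}{172018288}$ ($c = \left(-20097\right) \frac{1}{40342} - - \frac{2087}{8528} = - \frac{20097}{40342} + \frac{2087}{8528} = - \frac{43596731}{172018288} \approx -0.25344$)
$\frac{c}{z - 14900} = - \frac{43596731}{172018288 \left(-109472 - 14900\right)} = - \frac{43596731}{172018288 \left(-124372\right)} = \left(- \frac{43596731}{172018288}\right) \left(- \frac{1}{124372}\right) = \frac{43596731}{21394258515136}$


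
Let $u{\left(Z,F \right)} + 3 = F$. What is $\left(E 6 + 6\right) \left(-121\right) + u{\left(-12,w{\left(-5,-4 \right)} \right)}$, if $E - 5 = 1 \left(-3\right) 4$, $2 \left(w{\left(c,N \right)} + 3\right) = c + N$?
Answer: $\frac{8691}{2} \approx 4345.5$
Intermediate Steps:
$w{\left(c,N \right)} = -3 + \frac{N}{2} + \frac{c}{2}$ ($w{\left(c,N \right)} = -3 + \frac{c + N}{2} = -3 + \frac{N + c}{2} = -3 + \left(\frac{N}{2} + \frac{c}{2}\right) = -3 + \frac{N}{2} + \frac{c}{2}$)
$u{\left(Z,F \right)} = -3 + F$
$E = -7$ ($E = 5 + 1 \left(-3\right) 4 = 5 - 12 = -7$)
$\left(E 6 + 6\right) \left(-121\right) + u{\left(-12,w{\left(-5,-4 \right)} \right)} = \left(\left(-7\right) 6 + 6\right) \left(-121\right) + \left(-3 + \left(-3 + \frac{1}{2} \left(-4\right) + \frac{1}{2} \left(-5\right)\right)\right) = \left(-42 + 6\right) \left(-121\right) - \frac{21}{2} = \left(-36\right) \left(-121\right) - \frac{21}{2} = 4356 - \frac{21}{2} = \frac{8691}{2}$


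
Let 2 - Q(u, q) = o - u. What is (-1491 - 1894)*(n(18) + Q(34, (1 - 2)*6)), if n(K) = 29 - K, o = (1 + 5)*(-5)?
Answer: -260645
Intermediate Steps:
o = -30 (o = 6*(-5) = -30)
Q(u, q) = 32 + u (Q(u, q) = 2 - (-30 - u) = 2 + (30 + u) = 32 + u)
(-1491 - 1894)*(n(18) + Q(34, (1 - 2)*6)) = (-1491 - 1894)*((29 - 1*18) + (32 + 34)) = -3385*((29 - 18) + 66) = -3385*(11 + 66) = -3385*77 = -260645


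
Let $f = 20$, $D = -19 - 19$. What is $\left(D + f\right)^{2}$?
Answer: $324$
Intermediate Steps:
$D = -38$
$\left(D + f\right)^{2} = \left(-38 + 20\right)^{2} = \left(-18\right)^{2} = 324$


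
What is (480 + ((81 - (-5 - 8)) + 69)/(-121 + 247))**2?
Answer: 3677573449/15876 ≈ 2.3164e+5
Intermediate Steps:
(480 + ((81 - (-5 - 8)) + 69)/(-121 + 247))**2 = (480 + ((81 - 1*(-13)) + 69)/126)**2 = (480 + ((81 + 13) + 69)*(1/126))**2 = (480 + (94 + 69)*(1/126))**2 = (480 + 163*(1/126))**2 = (480 + 163/126)**2 = (60643/126)**2 = 3677573449/15876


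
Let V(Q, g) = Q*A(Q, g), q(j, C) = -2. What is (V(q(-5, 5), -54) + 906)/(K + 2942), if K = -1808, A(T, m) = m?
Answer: 169/189 ≈ 0.89418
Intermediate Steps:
V(Q, g) = Q*g
(V(q(-5, 5), -54) + 906)/(K + 2942) = (-2*(-54) + 906)/(-1808 + 2942) = (108 + 906)/1134 = 1014*(1/1134) = 169/189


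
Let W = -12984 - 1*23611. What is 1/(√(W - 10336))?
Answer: -I*√46931/46931 ≈ -0.004616*I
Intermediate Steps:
W = -36595 (W = -12984 - 23611 = -36595)
1/(√(W - 10336)) = 1/(√(-36595 - 10336)) = 1/(√(-46931)) = 1/(I*√46931) = -I*√46931/46931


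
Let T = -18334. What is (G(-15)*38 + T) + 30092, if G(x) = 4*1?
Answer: 11910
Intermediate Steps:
G(x) = 4
(G(-15)*38 + T) + 30092 = (4*38 - 18334) + 30092 = (152 - 18334) + 30092 = -18182 + 30092 = 11910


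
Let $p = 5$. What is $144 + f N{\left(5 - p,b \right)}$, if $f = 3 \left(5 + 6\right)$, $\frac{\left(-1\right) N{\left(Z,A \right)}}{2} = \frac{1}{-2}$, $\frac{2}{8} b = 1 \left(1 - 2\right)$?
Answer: $177$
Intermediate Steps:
$b = -4$ ($b = 4 \cdot 1 \left(1 - 2\right) = 4 \cdot 1 \left(-1\right) = 4 \left(-1\right) = -4$)
$N{\left(Z,A \right)} = 1$ ($N{\left(Z,A \right)} = - \frac{2}{-2} = \left(-2\right) \left(- \frac{1}{2}\right) = 1$)
$f = 33$ ($f = 3 \cdot 11 = 33$)
$144 + f N{\left(5 - p,b \right)} = 144 + 33 \cdot 1 = 144 + 33 = 177$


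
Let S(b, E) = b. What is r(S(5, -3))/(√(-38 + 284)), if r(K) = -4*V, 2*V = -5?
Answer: 5*√246/123 ≈ 0.63758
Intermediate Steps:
V = -5/2 (V = (½)*(-5) = -5/2 ≈ -2.5000)
r(K) = 10 (r(K) = -4*(-5/2) = 10)
r(S(5, -3))/(√(-38 + 284)) = 10/(√(-38 + 284)) = 10/(√246) = 10*(√246/246) = 5*√246/123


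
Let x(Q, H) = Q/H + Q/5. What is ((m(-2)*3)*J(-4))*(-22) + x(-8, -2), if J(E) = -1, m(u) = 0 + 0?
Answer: 12/5 ≈ 2.4000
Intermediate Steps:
m(u) = 0
x(Q, H) = Q/5 + Q/H (x(Q, H) = Q/H + Q*(1/5) = Q/H + Q/5 = Q/5 + Q/H)
((m(-2)*3)*J(-4))*(-22) + x(-8, -2) = ((0*3)*(-1))*(-22) + ((1/5)*(-8) - 8/(-2)) = (0*(-1))*(-22) + (-8/5 - 8*(-1/2)) = 0*(-22) + (-8/5 + 4) = 0 + 12/5 = 12/5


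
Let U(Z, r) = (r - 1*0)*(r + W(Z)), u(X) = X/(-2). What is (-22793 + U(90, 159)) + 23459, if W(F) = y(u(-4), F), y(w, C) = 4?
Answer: 26583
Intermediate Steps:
u(X) = -X/2 (u(X) = X*(-1/2) = -X/2)
W(F) = 4
U(Z, r) = r*(4 + r) (U(Z, r) = (r - 1*0)*(r + 4) = (r + 0)*(4 + r) = r*(4 + r))
(-22793 + U(90, 159)) + 23459 = (-22793 + 159*(4 + 159)) + 23459 = (-22793 + 159*163) + 23459 = (-22793 + 25917) + 23459 = 3124 + 23459 = 26583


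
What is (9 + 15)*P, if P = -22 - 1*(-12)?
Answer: -240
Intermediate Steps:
P = -10 (P = -22 + 12 = -10)
(9 + 15)*P = (9 + 15)*(-10) = 24*(-10) = -240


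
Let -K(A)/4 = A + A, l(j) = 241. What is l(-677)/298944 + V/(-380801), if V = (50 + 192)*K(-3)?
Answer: -1644493711/113838174144 ≈ -0.014446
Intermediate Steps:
K(A) = -8*A (K(A) = -4*(A + A) = -8*A)
V = 5808 (V = (50 + 192)*(-8*(-3)) = 242*24 = 5808)
l(-677)/298944 + V/(-380801) = 241/298944 + 5808/(-380801) = 241*(1/298944) + 5808*(-1/380801) = 241/298944 - 5808/380801 = -1644493711/113838174144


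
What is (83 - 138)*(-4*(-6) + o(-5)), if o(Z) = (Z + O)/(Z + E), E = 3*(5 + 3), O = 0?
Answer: -24805/19 ≈ -1305.5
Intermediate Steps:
E = 24 (E = 3*8 = 24)
o(Z) = Z/(24 + Z) (o(Z) = (Z + 0)/(Z + 24) = Z/(24 + Z))
(83 - 138)*(-4*(-6) + o(-5)) = (83 - 138)*(-4*(-6) - 5/(24 - 5)) = -55*(24 - 5/19) = -55*451/19 = -24805/19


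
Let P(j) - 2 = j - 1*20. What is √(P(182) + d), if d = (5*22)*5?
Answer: √714 ≈ 26.721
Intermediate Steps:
P(j) = -18 + j (P(j) = 2 + (j - 1*20) = 2 + (j - 20) = 2 + (-20 + j) = -18 + j)
d = 550 (d = 110*5 = 550)
√(P(182) + d) = √((-18 + 182) + 550) = √(164 + 550) = √714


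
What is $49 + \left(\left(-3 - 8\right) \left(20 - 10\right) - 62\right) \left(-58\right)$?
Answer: $10025$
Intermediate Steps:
$49 + \left(\left(-3 - 8\right) \left(20 - 10\right) - 62\right) \left(-58\right) = 49 + \left(\left(-11\right) 10 - 62\right) \left(-58\right) = 49 + \left(-110 - 62\right) \left(-58\right) = 49 - -9976 = 49 + 9976 = 10025$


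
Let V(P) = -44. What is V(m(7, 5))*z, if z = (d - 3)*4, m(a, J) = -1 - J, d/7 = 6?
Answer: -6864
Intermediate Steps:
d = 42 (d = 7*6 = 42)
z = 156 (z = (42 - 3)*4 = 39*4 = 156)
V(m(7, 5))*z = -44*156 = -6864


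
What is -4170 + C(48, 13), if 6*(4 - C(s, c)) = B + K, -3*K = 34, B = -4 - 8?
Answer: -37459/9 ≈ -4162.1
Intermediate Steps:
B = -12
K = -34/3 (K = -1/3*34 = -34/3 ≈ -11.333)
C(s, c) = 71/9 (C(s, c) = 4 - (-12 - 34/3)/6 = 4 - 1/6*(-70/3) = 4 + 35/9 = 71/9)
-4170 + C(48, 13) = -4170 + 71/9 = -37459/9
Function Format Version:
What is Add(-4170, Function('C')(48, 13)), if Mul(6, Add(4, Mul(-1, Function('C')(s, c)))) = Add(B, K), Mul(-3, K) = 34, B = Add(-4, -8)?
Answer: Rational(-37459, 9) ≈ -4162.1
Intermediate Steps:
B = -12
K = Rational(-34, 3) (K = Mul(Rational(-1, 3), 34) = Rational(-34, 3) ≈ -11.333)
Function('C')(s, c) = Rational(71, 9) (Function('C')(s, c) = Add(4, Mul(Rational(-1, 6), Add(-12, Rational(-34, 3)))) = Add(4, Mul(Rational(-1, 6), Rational(-70, 3))) = Add(4, Rational(35, 9)) = Rational(71, 9))
Add(-4170, Function('C')(48, 13)) = Add(-4170, Rational(71, 9)) = Rational(-37459, 9)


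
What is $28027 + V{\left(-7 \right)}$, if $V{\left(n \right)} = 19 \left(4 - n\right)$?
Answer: $28236$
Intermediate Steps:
$V{\left(n \right)} = 76 - 19 n$
$28027 + V{\left(-7 \right)} = 28027 + \left(76 - -133\right) = 28027 + \left(76 + 133\right) = 28027 + 209 = 28236$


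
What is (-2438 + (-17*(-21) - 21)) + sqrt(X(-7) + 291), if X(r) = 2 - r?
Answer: -2102 + 10*sqrt(3) ≈ -2084.7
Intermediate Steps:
(-2438 + (-17*(-21) - 21)) + sqrt(X(-7) + 291) = (-2438 + (-17*(-21) - 21)) + sqrt((2 - 1*(-7)) + 291) = (-2438 + (357 - 21)) + sqrt((2 + 7) + 291) = (-2438 + 336) + sqrt(9 + 291) = -2102 + sqrt(300) = -2102 + 10*sqrt(3)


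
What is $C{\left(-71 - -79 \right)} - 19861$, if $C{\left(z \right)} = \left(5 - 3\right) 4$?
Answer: $-19853$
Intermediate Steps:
$C{\left(z \right)} = 8$ ($C{\left(z \right)} = 2 \cdot 4 = 8$)
$C{\left(-71 - -79 \right)} - 19861 = 8 - 19861 = -19853$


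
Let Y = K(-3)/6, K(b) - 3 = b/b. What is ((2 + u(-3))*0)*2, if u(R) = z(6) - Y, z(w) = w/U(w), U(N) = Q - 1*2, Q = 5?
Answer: 0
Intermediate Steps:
U(N) = 3 (U(N) = 5 - 1*2 = 5 - 2 = 3)
K(b) = 4 (K(b) = 3 + b/b = 3 + 1 = 4)
z(w) = w/3
Y = ⅔ (Y = 4/6 = 4*(⅙) = ⅔ ≈ 0.66667)
u(R) = 4/3 (u(R) = (⅓)*6 - 1*⅔ = 2 - ⅔ = 4/3)
((2 + u(-3))*0)*2 = ((2 + 4/3)*0)*2 = ((10/3)*0)*2 = 0*2 = 0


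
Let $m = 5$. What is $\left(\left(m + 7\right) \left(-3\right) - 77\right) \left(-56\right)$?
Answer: $6328$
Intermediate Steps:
$\left(\left(m + 7\right) \left(-3\right) - 77\right) \left(-56\right) = \left(\left(5 + 7\right) \left(-3\right) - 77\right) \left(-56\right) = \left(12 \left(-3\right) - 77\right) \left(-56\right) = \left(-36 - 77\right) \left(-56\right) = \left(-113\right) \left(-56\right) = 6328$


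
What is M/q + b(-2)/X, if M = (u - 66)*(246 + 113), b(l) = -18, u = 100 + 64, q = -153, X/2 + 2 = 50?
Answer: -563371/2448 ≈ -230.14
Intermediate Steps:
X = 96 (X = -4 + 2*50 = -4 + 100 = 96)
u = 164
M = 35182 (M = (164 - 66)*(246 + 113) = 98*359 = 35182)
M/q + b(-2)/X = 35182/(-153) - 18/96 = 35182*(-1/153) - 18*1/96 = -35182/153 - 3/16 = -563371/2448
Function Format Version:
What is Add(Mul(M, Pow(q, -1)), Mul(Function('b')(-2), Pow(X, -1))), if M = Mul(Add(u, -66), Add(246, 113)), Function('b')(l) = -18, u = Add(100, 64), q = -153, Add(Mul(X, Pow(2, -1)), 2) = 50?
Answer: Rational(-563371, 2448) ≈ -230.14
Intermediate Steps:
X = 96 (X = Add(-4, Mul(2, 50)) = Add(-4, 100) = 96)
u = 164
M = 35182 (M = Mul(Add(164, -66), Add(246, 113)) = Mul(98, 359) = 35182)
Add(Mul(M, Pow(q, -1)), Mul(Function('b')(-2), Pow(X, -1))) = Add(Mul(35182, Pow(-153, -1)), Mul(-18, Pow(96, -1))) = Add(Mul(35182, Rational(-1, 153)), Mul(-18, Rational(1, 96))) = Add(Rational(-35182, 153), Rational(-3, 16)) = Rational(-563371, 2448)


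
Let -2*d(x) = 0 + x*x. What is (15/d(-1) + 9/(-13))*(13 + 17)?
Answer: -11970/13 ≈ -920.77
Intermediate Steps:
d(x) = -x²/2 (d(x) = -(0 + x*x)/2 = -(0 + x²)/2 = -x²/2)
(15/d(-1) + 9/(-13))*(13 + 17) = (15/((-½*(-1)²)) + 9/(-13))*(13 + 17) = (15/((-½*1)) + 9*(-1/13))*30 = (15/(-½) - 9/13)*30 = (15*(-2) - 9/13)*30 = (-30 - 9/13)*30 = -399/13*30 = -11970/13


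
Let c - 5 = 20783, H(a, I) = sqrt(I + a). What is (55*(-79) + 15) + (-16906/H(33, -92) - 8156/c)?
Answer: -22505049/5197 + 16906*I*sqrt(59)/59 ≈ -4330.4 + 2201.0*I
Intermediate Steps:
c = 20788 (c = 5 + 20783 = 20788)
(55*(-79) + 15) + (-16906/H(33, -92) - 8156/c) = (55*(-79) + 15) + (-16906/sqrt(-92 + 33) - 8156/20788) = (-4345 + 15) + (-16906*(-I*sqrt(59)/59) - 8156*1/20788) = -4330 + (-16906*(-I*sqrt(59)/59) - 2039/5197) = -4330 + (-(-16906)*I*sqrt(59)/59 - 2039/5197) = -4330 + (16906*I*sqrt(59)/59 - 2039/5197) = -4330 + (-2039/5197 + 16906*I*sqrt(59)/59) = -22505049/5197 + 16906*I*sqrt(59)/59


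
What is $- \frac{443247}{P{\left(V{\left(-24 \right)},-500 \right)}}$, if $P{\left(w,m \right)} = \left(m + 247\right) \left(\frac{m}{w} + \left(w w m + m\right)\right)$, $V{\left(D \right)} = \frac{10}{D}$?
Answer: $\frac{15956892}{5584975} \approx 2.8571$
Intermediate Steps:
$P{\left(w,m \right)} = \left(247 + m\right) \left(m + \frac{m}{w} + m w^{2}\right)$ ($P{\left(w,m \right)} = \left(247 + m\right) \left(\frac{m}{w} + \left(w^{2} m + m\right)\right) = \left(247 + m\right) \left(\frac{m}{w} + \left(m w^{2} + m\right)\right) = \left(247 + m\right) \left(\frac{m}{w} + \left(m + m w^{2}\right)\right) = \left(247 + m\right) \left(m + \frac{m}{w} + m w^{2}\right)$)
$- \frac{443247}{P{\left(V{\left(-24 \right)},-500 \right)}} = - \frac{443247}{\left(-500\right) \frac{1}{10 \frac{1}{-24}} \left(247 - 500 + \frac{10}{-24} \left(247 - 500 + 247 \left(\frac{10}{-24}\right)^{2} - 500 \left(\frac{10}{-24}\right)^{2}\right)\right)} = - \frac{443247}{\left(-500\right) \frac{1}{10 \left(- \frac{1}{24}\right)} \left(247 - 500 + 10 \left(- \frac{1}{24}\right) \left(247 - 500 + 247 \left(10 \left(- \frac{1}{24}\right)\right)^{2} - 500 \left(10 \left(- \frac{1}{24}\right)\right)^{2}\right)\right)} = - \frac{443247}{\left(-500\right) \frac{1}{- \frac{5}{12}} \left(247 - 500 - \frac{5 \left(247 - 500 + 247 \left(- \frac{5}{12}\right)^{2} - 500 \left(- \frac{5}{12}\right)^{2}\right)}{12}\right)} = - \frac{443247}{\left(-500\right) \left(- \frac{12}{5}\right) \left(247 - 500 - \frac{5 \left(247 - 500 + 247 \cdot \frac{25}{144} - \frac{3125}{36}\right)}{12}\right)} = - \frac{443247}{\left(-500\right) \left(- \frac{12}{5}\right) \left(247 - 500 - \frac{5 \left(247 - 500 + \frac{6175}{144} - \frac{3125}{36}\right)}{12}\right)} = - \frac{443247}{\left(-500\right) \left(- \frac{12}{5}\right) \left(247 - 500 - - \frac{213785}{1728}\right)} = - \frac{443247}{\left(-500\right) \left(- \frac{12}{5}\right) \left(247 - 500 + \frac{213785}{1728}\right)} = - \frac{443247}{\left(-500\right) \left(- \frac{12}{5}\right) \left(- \frac{223399}{1728}\right)} = - \frac{443247}{- \frac{5584975}{36}} = \left(-443247\right) \left(- \frac{36}{5584975}\right) = \frac{15956892}{5584975}$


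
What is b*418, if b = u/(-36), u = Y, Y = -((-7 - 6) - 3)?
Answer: -1672/9 ≈ -185.78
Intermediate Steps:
Y = 16 (Y = -(-13 - 3) = -1*(-16) = 16)
u = 16
b = -4/9 (b = 16/(-36) = 16*(-1/36) = -4/9 ≈ -0.44444)
b*418 = -4/9*418 = -1672/9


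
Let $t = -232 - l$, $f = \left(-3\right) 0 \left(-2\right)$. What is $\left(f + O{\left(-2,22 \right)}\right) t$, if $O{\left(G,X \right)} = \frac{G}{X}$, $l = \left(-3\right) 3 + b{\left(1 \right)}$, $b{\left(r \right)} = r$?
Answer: $\frac{224}{11} \approx 20.364$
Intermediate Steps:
$l = -8$ ($l = \left(-3\right) 3 + 1 = -9 + 1 = -8$)
$f = 0$ ($f = 0 \left(-2\right) = 0$)
$t = -224$ ($t = -232 - -8 = -232 + 8 = -224$)
$\left(f + O{\left(-2,22 \right)}\right) t = \left(0 - \frac{2}{22}\right) \left(-224\right) = \left(0 - \frac{1}{11}\right) \left(-224\right) = \left(- \frac{1}{11}\right) \left(-224\right) = \frac{224}{11}$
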